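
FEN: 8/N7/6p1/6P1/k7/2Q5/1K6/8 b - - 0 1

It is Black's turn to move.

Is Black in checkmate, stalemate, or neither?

stalemate

Black to move; black king on a4.
In check: no.
King squares — a3: attacked by Kb2; b3: attacked by Kb2; b4: attacked by Qc3; a5: attacked by Qc3; b5: attacked by Na7.
Legal moves for Black: none.
Not in check and no legal moves → stalemate.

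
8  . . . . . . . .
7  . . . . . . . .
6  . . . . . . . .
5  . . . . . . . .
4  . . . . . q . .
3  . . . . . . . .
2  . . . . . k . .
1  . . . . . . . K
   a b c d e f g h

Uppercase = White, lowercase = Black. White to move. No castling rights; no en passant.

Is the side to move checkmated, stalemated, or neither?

White to move; white king on h1.
In check: no.
King squares — g1: attacked by Kf2; g2: attacked by Kf2; h2: attacked by Qf4.
Legal moves for White: none.
Not in check and no legal moves → stalemate.

stalemate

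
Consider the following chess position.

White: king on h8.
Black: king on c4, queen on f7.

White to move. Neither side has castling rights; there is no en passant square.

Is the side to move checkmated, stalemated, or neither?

White to move; white king on h8.
In check: no.
King squares — g7: attacked by Qf7; h7: attacked by Qf7; g8: attacked by Qf7.
Legal moves for White: none.
Not in check and no legal moves → stalemate.

stalemate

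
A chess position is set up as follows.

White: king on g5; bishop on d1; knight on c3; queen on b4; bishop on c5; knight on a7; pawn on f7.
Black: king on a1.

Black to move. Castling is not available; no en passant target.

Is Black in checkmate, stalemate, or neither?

Black to move; black king on a1.
In check: no.
King squares — b1: attacked by Nc3; a2: attacked by Nc3; b2: attacked by Qb4.
Legal moves for Black: none.
Not in check and no legal moves → stalemate.

stalemate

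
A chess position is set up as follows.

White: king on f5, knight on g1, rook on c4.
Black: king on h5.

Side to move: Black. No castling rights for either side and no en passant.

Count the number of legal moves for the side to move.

1

Black to move; king on h5.
In check: no.
Legal moves: Kh6.
Count: 1.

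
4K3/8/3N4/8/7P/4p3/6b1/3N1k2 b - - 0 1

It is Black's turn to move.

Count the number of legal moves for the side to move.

Black to move; king on f1.
In check: no.
Legal moves: Ba8, Bb7, Bc6+, Bd5, Be4, Bh3, Bf3, Bh1, Ke2, Kg1, Ke1, e2.
Count: 12.

12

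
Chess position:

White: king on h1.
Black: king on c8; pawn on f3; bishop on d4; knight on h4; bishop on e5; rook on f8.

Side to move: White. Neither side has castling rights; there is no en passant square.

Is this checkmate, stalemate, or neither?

stalemate

White to move; white king on h1.
In check: no.
King squares — g1: attacked by Bd4; g2: attacked by Pf3; h2: attacked by Be5.
Legal moves for White: none.
Not in check and no legal moves → stalemate.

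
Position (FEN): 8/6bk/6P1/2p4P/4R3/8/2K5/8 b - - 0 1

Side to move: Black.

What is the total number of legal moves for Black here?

Black to move; king on h7.
In check: yes, from the white pawn on g6.
Legal moves: Kh8, Kg8, Kh6.
Count: 3.

3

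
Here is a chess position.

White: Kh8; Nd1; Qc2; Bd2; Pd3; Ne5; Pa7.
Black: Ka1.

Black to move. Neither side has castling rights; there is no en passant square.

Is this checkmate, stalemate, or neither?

Black to move; black king on a1.
In check: no.
King squares — b1: attacked by Qc2; a2: attacked by Qc2; b2: attacked by Nd1.
Legal moves for Black: none.
Not in check and no legal moves → stalemate.

stalemate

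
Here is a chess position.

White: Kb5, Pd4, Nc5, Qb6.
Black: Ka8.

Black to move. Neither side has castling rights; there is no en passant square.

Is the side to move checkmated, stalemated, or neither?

Black to move; black king on a8.
In check: no.
King squares — a7: attacked by Qb6; b7: attacked by Nc5; b8: attacked by Qb6.
Legal moves for Black: none.
Not in check and no legal moves → stalemate.

stalemate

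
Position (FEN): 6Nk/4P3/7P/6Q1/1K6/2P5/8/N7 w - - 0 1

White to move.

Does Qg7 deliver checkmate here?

After Qg7: black king on h8; in check: yes, from the white queen on g7.
King squares — g7: attacked by Ph6; h7: attacked by Qg7; g8: attacked by Qg7.
Black has no legal moves → checkmate.

yes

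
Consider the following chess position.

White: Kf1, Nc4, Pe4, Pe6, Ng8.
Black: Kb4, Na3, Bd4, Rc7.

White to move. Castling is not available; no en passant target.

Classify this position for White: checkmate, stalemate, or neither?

neither

White to move; white king on f1.
In check: no.
Legal moves for White: Ne7, Nh6, Nf6, Nd6, Nb6, Ne5, Na5, Ne3, Nxa3, Nd2, Nb2, Kg2, Ke2, Ke1, e7, e5.
White has 16 legal moves and is not in check → neither.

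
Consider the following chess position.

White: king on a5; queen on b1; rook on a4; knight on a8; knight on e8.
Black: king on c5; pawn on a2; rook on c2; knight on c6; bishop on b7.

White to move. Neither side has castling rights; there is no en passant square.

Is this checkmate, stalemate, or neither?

White to move; white king on a5.
In check: yes, from the black knight on c6.
King squares — a4: own rook; b4: attacked by Kc5; b5: attacked by Kc5; a6: attacked by Bb7; b6: attacked by Kc5.
Legal moves for White: none.
In check with no legal moves → checkmate.

checkmate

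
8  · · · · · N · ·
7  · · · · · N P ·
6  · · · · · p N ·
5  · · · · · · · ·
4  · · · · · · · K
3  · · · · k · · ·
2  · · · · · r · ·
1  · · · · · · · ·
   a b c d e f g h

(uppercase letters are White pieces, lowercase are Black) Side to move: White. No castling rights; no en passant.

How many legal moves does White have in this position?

21

White to move; king on h4.
In check: no.
Legal moves: Nh7, Nd7, Ne6, Nfh8, Nd8, Nh6, Nd6, Ng5, Nfe5, Ngh8, Ne7, Nge5, Nf4, Kh5, Kg4, Kh3, Kg3, g8=Q, g8=R, g8=B, g8=N.
Count: 21.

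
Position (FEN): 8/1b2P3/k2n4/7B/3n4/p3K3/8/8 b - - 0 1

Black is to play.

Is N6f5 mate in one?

After N6f5: white king on e3; in check: yes, from the black knight on f5.
White has 4 legal replies: Kf4, Kd3, Kf2, Kd2.
In check but a legal move exists → not checkmate.

no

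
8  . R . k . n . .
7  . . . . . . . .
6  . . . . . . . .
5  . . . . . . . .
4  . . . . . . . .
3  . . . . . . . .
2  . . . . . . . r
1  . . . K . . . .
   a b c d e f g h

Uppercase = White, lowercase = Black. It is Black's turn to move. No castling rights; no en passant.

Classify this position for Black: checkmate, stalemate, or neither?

neither

Black to move; black king on d8.
In check: yes, from the white rook on b8.
King squares — c7: available; d7: available; e7: available; c8: attacked by Rb8; e8: attacked by Rb8.
Legal moves for Black: Ke7, Kd7, Kc7.
Black is in check but has 3 legal moves → neither.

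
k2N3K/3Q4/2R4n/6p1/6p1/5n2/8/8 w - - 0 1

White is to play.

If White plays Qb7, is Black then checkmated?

yes

After Qb7: black king on a8; in check: yes, from the white queen on b7.
King squares — a7: attacked by Qb7; b7: attacked by Nd8; b8: attacked by Qb7.
Black has no legal moves → checkmate.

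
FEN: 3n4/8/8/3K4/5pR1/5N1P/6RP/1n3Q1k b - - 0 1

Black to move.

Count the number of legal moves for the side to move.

Black to move; king on h1.
In check: yes, from the white queen on f1.
Legal moves: none.
Count: 0.

0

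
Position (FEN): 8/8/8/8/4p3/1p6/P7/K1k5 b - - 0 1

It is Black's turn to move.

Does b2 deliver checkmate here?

yes

After b2: white king on a1; in check: yes, from the black pawn on b2.
King squares — b1: attacked by Kc1; a2: own pawn; b2: attacked by Kc1.
White has no legal moves → checkmate.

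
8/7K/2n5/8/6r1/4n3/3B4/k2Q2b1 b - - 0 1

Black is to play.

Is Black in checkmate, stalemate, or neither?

neither

Black to move; black king on a1.
In check: yes, from the white queen on d1.
King squares — b1: attacked by Qd1; a2: available; b2: available.
Legal moves for Black: Kb2, Ka2, Nxd1.
Black is in check but has 3 legal moves → neither.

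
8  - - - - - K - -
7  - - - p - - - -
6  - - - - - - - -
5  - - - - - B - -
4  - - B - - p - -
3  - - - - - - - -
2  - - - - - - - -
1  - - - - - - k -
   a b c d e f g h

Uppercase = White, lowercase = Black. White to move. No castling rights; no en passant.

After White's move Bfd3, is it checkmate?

After Bfd3: black king on g1; in check: no.
Black is not in check, so this cannot be checkmate.

no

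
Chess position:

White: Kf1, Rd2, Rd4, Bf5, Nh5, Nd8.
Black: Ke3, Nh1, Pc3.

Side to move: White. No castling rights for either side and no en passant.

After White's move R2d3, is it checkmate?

After R2d3: black king on e3; in check: yes, from the white rook on d3.
King squares — d2: attacked by Rd3; e2: attacked by Kf1; f2: attacked by Kf1; d3: attacked by Rd4; f3: attacked by Rd3; d4: attacked by Rd3; e4: attacked by Rd4; f4: attacked by Rd4.
Black has no legal moves → checkmate.

yes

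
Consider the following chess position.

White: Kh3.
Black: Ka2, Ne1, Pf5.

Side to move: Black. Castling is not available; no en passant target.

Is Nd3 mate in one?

After Nd3: white king on h3; in check: no.
White is not in check, so this cannot be checkmate.

no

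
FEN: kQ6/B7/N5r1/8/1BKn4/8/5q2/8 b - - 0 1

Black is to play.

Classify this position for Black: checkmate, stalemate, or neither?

checkmate

Black to move; black king on a8.
In check: yes, from the white queen on b8.
King squares — a7: attacked by Qb8; b7: attacked by Qb8; b8: attacked by Na6.
Legal moves for Black: none.
In check with no legal moves → checkmate.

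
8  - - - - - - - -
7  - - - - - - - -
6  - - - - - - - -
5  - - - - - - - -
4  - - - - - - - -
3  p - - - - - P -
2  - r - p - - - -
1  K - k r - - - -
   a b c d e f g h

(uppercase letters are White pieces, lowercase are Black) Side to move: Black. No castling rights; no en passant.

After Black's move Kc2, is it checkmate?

After Kc2: white king on a1; in check: yes, from the black rook on d1.
King squares — b1: attacked by Rd1; a2: attacked by Rb2; b2: attacked by Kc2.
White has no legal moves → checkmate.

yes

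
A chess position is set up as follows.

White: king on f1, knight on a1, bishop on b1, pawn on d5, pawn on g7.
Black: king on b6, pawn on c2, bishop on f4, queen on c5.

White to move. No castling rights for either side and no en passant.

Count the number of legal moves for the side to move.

12

White to move; king on f1.
In check: no.
Legal moves: Kg2, Ke2, Ke1, Bxc2, Ba2, Nb3, Nxc2, g8=Q, g8=R, g8=B, g8=N, d6.
Count: 12.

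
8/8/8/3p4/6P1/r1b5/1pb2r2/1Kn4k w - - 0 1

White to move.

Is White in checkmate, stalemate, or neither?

checkmate

White to move; white king on b1.
In check: yes, from the black bishop on c2.
King squares — a1: attacked by Pb2; c1: attacked by Pb2; a2: attacked by Nc1; b2: attacked by Bc3; c2: attacked by Rf2.
Legal moves for White: none.
In check with no legal moves → checkmate.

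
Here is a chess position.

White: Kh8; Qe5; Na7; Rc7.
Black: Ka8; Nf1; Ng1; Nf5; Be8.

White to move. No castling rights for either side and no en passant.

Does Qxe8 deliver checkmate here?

yes

After Qxe8: black king on a8; in check: yes, from the white queen on e8.
King squares — a7: attacked by Rc7; b7: attacked by Rc7; b8: attacked by Qe8.
Black has no legal moves → checkmate.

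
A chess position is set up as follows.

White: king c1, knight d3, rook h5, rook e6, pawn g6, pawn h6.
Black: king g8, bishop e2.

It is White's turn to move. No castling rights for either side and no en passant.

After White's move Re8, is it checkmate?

After Re8: black king on g8; in check: yes, from the white rook on e8.
King squares — f7: attacked by Pg6; g7: attacked by Ph6; h7: attacked by Pg6; f8: attacked by Re8; h8: attacked by Re8.
Black has no legal moves → checkmate.

yes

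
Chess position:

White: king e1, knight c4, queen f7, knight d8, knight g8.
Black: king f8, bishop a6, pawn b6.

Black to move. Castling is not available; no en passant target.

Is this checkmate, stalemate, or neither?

checkmate

Black to move; black king on f8.
In check: yes, from the white queen on f7.
King squares — e7: attacked by Qf7; f7: attacked by Nd8; g7: attacked by Qf7; e8: attacked by Qf7; g8: attacked by Qf7.
Legal moves for Black: none.
In check with no legal moves → checkmate.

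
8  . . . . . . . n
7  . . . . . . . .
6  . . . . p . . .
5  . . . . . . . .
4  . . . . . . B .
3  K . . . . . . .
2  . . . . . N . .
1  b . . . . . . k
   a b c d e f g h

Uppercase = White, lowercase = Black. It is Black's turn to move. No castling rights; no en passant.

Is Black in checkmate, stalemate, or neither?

Black to move; black king on h1.
In check: yes, from the white knight on f2.
Legal moves for Black: Kh2, Kg2, Kg1.
Black is in check but has 3 legal moves → neither.

neither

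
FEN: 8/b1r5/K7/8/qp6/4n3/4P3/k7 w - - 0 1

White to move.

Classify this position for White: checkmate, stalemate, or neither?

White to move; white king on a6.
In check: yes, from the black queen on a4.
King squares — a5: attacked by Qa4; b5: attacked by Qa4; b6: attacked by Ba7; a7: attacked by Qa4; b7: attacked by Rc7.
Legal moves for White: none.
In check with no legal moves → checkmate.

checkmate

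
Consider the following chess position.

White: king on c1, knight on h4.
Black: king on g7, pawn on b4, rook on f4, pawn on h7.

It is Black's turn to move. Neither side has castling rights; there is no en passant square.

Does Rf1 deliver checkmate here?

After Rf1: white king on c1; in check: yes, from the black rook on f1.
White has 3 legal replies: Kd2, Kc2, Kb2.
In check but a legal move exists → not checkmate.

no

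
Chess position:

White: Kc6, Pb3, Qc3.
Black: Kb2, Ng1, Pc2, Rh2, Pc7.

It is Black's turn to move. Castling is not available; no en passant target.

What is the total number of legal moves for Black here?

Black to move; king on b2.
In check: yes, from the white queen on c3.
Legal moves: Kxc3, Ka3, Ka2, Kc1, Kb1.
Count: 5.

5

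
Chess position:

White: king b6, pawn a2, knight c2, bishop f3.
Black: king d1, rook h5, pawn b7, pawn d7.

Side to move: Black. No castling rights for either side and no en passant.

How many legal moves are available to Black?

3

Black to move; king on d1.
In check: yes, from the white bishop on f3.
Legal moves: Kd2, Kxc2, Kc1.
Count: 3.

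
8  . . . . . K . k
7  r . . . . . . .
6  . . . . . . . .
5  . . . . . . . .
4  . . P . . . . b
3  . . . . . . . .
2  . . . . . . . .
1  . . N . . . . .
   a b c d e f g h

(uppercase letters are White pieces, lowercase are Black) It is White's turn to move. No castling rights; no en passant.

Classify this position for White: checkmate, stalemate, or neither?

White to move; white king on f8.
In check: no.
Legal moves for White: Ke8, Nd3, Nb3, Ne2, Na2, c5.
White has 6 legal moves and is not in check → neither.

neither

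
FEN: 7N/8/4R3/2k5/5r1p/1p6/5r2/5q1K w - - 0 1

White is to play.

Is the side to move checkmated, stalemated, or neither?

checkmate

White to move; white king on h1.
In check: yes, from the black queen on f1.
King squares — g1: attacked by Qf1; g2: attacked by Qf1; h2: attacked by Rf2.
Legal moves for White: none.
In check with no legal moves → checkmate.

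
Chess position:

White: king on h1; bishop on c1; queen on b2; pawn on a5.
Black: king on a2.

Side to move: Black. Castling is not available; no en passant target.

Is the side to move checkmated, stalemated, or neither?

checkmate

Black to move; black king on a2.
In check: yes, from the white queen on b2.
King squares — a1: attacked by Qb2; b1: attacked by Qb2; b2: attacked by Bc1; a3: attacked by Qb2; b3: attacked by Qb2.
Legal moves for Black: none.
In check with no legal moves → checkmate.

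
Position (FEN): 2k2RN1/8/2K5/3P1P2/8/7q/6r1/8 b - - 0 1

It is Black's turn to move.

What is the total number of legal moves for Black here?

Black to move; king on c8.
In check: yes, from the white rook on f8.
Legal moves: none.
Count: 0.

0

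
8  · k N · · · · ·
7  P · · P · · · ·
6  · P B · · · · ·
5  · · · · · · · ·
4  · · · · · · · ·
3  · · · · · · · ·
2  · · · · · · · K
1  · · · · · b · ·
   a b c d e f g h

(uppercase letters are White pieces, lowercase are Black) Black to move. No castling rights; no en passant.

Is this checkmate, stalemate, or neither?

checkmate

Black to move; black king on b8.
In check: yes, from the white pawn on a7.
King squares — a7: attacked by Pb6; b7: attacked by Bc6; c7: attacked by Pb6; a8: attacked by Bc6; c8: attacked by Pd7.
Legal moves for Black: none.
In check with no legal moves → checkmate.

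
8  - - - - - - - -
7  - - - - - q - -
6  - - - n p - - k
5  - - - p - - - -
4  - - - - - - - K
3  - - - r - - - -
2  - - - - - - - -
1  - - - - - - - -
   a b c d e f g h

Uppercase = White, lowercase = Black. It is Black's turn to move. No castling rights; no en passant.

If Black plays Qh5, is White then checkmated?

After Qh5: white king on h4; in check: yes, from the black queen on h5.
King squares — g3: attacked by Rd3; h3: attacked by Rd3; g4: attacked by Qh5; g5: attacked by Qh5; h5: attacked by Kh6.
White has no legal moves → checkmate.

yes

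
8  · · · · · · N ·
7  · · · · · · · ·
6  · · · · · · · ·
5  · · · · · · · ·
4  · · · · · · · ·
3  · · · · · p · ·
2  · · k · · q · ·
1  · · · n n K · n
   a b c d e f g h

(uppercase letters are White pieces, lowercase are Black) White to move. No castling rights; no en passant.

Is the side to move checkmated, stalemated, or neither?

checkmate

White to move; white king on f1.
In check: yes, from the black queen on f2.
King squares — e1: attacked by Qf2; g1: attacked by Qf2; e2: attacked by Qf2; f2: attacked by Nd1; g2: attacked by Ne1.
Legal moves for White: none.
In check with no legal moves → checkmate.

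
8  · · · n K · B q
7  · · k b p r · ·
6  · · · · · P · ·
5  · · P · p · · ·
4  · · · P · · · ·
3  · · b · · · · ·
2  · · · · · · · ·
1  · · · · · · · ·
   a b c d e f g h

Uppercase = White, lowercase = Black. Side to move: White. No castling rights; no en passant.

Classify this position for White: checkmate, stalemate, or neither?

White to move; white king on e8.
In check: yes, from the black bishop on d7.
King squares — d7: attacked by Kc7; e7: attacked by Rf7; f7: attacked by Nd8; d8: attacked by Kc7; f8: attacked by Rf7.
Legal moves for White: none.
In check with no legal moves → checkmate.

checkmate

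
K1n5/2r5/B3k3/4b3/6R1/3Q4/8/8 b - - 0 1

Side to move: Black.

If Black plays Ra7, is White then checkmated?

After Ra7: white king on a8; in check: yes, from the black rook on a7.
King squares — a7: attacked by Nc8; b7: attacked by Ra7; b8: attacked by Be5.
White has no legal moves → checkmate.

yes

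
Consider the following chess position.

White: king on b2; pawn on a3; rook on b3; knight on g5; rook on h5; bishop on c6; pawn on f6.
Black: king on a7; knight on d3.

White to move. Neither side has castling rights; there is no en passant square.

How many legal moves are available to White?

White to move; king on b2.
In check: yes, from the black knight on d3.
Legal moves: Kc3, Kc2, Ka2, Kb1, Ka1, Rxd3.
Count: 6.

6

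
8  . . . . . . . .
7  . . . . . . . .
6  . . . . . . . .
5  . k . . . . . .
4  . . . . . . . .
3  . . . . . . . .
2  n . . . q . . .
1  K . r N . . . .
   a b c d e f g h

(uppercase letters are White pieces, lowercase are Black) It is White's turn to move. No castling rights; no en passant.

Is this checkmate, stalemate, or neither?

White to move; white king on a1.
In check: yes, from the black rook on c1.
King squares — b1: attacked by Rc1; a2: attacked by Qe2; b2: attacked by Qe2.
Legal moves for White: none.
In check with no legal moves → checkmate.

checkmate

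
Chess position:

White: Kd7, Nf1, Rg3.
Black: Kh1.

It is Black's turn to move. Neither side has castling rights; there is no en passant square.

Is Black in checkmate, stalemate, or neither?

stalemate

Black to move; black king on h1.
In check: no.
King squares — g1: attacked by Rg3; g2: attacked by Rg3; h2: attacked by Nf1.
Legal moves for Black: none.
Not in check and no legal moves → stalemate.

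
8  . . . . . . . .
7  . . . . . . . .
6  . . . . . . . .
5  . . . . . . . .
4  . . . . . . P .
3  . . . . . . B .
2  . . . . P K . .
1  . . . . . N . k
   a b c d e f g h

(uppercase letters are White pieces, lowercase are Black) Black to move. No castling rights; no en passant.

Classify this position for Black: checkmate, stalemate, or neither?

stalemate

Black to move; black king on h1.
In check: no.
King squares — g1: attacked by Kf2; g2: attacked by Kf2; h2: attacked by Nf1.
Legal moves for Black: none.
Not in check and no legal moves → stalemate.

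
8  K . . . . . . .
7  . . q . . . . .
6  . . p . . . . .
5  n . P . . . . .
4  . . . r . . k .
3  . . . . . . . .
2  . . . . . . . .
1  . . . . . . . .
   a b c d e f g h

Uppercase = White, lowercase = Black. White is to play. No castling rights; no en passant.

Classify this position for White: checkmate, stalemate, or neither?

stalemate

White to move; white king on a8.
In check: no.
King squares — a7: attacked by Qc7; b7: attacked by Na5; b8: attacked by Qc7.
Legal moves for White: none.
Not in check and no legal moves → stalemate.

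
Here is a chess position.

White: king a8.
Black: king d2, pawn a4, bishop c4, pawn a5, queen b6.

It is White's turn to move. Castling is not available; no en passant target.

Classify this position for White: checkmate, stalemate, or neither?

White to move; white king on a8.
In check: no.
King squares — a7: attacked by Qb6; b7: attacked by Qb6; b8: attacked by Qb6.
Legal moves for White: none.
Not in check and no legal moves → stalemate.

stalemate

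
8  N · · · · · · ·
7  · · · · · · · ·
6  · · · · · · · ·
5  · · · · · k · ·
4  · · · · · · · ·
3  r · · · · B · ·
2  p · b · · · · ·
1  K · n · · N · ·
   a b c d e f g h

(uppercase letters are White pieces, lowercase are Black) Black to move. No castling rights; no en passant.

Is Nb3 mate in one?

After Nb3: white king on a1; in check: yes, from the black knight on b3.
White has 1 legal reply: Kb2.
In check but a legal move exists → not checkmate.

no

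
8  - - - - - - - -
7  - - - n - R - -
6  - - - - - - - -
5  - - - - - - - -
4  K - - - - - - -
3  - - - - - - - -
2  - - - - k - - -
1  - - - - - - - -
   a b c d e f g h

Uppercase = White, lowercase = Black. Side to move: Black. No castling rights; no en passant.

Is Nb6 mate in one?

no

After Nb6: white king on a4; in check: yes, from the black knight on b6.
White has 5 legal replies: Kb5, Ka5, Kb4, Kb3, Ka3.
In check but a legal move exists → not checkmate.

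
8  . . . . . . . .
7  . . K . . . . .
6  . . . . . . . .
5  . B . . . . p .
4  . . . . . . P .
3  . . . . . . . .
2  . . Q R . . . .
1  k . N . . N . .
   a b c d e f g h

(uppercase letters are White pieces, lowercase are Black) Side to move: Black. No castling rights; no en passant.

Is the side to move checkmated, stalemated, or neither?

stalemate

Black to move; black king on a1.
In check: no.
King squares — b1: attacked by Qc2; a2: attacked by Nc1; b2: attacked by Qc2.
Legal moves for Black: none.
Not in check and no legal moves → stalemate.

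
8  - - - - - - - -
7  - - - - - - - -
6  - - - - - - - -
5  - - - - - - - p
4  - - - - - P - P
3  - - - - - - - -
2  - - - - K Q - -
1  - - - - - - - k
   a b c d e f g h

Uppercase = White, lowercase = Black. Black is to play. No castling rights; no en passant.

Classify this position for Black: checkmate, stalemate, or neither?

Black to move; black king on h1.
In check: no.
King squares — g1: attacked by Qf2; g2: attacked by Qf2; h2: attacked by Qf2.
Legal moves for Black: none.
Not in check and no legal moves → stalemate.

stalemate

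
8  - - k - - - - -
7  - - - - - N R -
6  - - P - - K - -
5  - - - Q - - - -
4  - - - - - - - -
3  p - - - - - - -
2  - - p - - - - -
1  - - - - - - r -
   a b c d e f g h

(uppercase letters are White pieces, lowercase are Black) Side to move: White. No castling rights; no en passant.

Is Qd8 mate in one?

After Qd8: black king on c8; in check: yes, from the white queen on d8.
King squares — b7: attacked by Pc6; c7: attacked by Qd8; d7: attacked by Pc6; b8: attacked by Qd8; d8: attacked by Nf7.
Black has no legal moves → checkmate.

yes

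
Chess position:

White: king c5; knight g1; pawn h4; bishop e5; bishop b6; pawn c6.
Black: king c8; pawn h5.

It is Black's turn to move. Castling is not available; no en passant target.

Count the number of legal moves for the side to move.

0

Black to move; king on c8.
In check: no.
Legal moves: none.
Count: 0.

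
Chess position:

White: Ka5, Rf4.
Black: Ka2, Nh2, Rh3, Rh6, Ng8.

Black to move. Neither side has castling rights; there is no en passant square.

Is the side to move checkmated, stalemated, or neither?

Black to move; black king on a2.
In check: no.
Legal moves for Black include: Ne7, Nf6, Rh8, Rh7, Rg6, Rf6, Re6, Rd6, Rc6, Rb6, Ra6+, R6h5+, R6h4, R3h5+, R3h4, Rg3, Rf3, Re3, ... (list truncated; more exist).
Black has legal moves and is not in check → neither.

neither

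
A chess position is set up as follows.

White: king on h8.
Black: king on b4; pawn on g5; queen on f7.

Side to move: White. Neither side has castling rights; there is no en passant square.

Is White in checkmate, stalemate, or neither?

stalemate

White to move; white king on h8.
In check: no.
King squares — g7: attacked by Qf7; h7: attacked by Qf7; g8: attacked by Qf7.
Legal moves for White: none.
Not in check and no legal moves → stalemate.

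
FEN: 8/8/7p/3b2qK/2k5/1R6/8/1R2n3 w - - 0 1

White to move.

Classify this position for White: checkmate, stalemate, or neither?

checkmate

White to move; white king on h5.
In check: yes, from the black queen on g5.
King squares — g4: attacked by Qg5; h4: attacked by Qg5; g5: attacked by Ph6; g6: attacked by Qg5; h6: attacked by Qg5.
Legal moves for White: none.
In check with no legal moves → checkmate.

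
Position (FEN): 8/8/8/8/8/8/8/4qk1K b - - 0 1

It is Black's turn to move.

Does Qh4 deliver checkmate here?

After Qh4: white king on h1; in check: yes, from the black queen on h4.
King squares — g1: attacked by Kf1; g2: attacked by Kf1; h2: attacked by Qh4.
White has no legal moves → checkmate.

yes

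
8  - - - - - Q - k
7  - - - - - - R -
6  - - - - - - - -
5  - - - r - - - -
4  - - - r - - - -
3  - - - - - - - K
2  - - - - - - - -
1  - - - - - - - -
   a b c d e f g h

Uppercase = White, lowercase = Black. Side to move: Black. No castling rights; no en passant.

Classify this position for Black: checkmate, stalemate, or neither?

checkmate

Black to move; black king on h8.
In check: yes, from the white queen on f8.
King squares — g7: attacked by Qf8; h7: attacked by Rg7; g8: attacked by Rg7.
Legal moves for Black: none.
In check with no legal moves → checkmate.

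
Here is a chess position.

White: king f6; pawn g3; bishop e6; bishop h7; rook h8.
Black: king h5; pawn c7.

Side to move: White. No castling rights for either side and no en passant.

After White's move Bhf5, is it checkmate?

yes

After Bhf5: black king on h5; in check: yes, from the white rook on h8.
King squares — g4: attacked by Bf5; h4: attacked by Pg3; g5: attacked by Kf6; g6: attacked by Bf5; h6: attacked by Rh8.
Black has no legal moves → checkmate.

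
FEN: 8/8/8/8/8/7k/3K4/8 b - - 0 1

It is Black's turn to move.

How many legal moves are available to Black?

5

Black to move; king on h3.
In check: no.
Legal moves: Kh4, Kg4, Kg3, Kh2, Kg2.
Count: 5.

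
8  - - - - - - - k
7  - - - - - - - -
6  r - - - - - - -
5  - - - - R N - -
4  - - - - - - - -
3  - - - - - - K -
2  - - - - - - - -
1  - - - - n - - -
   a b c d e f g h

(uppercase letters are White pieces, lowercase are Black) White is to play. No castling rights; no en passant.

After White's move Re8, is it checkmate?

After Re8: black king on h8; in check: yes, from the white rook on e8.
Black has 1 legal reply: Kh7.
In check but a legal move exists → not checkmate.

no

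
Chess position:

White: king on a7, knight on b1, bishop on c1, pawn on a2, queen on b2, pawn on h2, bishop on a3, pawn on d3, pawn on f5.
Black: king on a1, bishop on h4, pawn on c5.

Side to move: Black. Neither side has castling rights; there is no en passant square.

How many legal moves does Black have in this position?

0

Black to move; king on a1.
In check: yes, from the white queen on b2.
Legal moves: none.
Count: 0.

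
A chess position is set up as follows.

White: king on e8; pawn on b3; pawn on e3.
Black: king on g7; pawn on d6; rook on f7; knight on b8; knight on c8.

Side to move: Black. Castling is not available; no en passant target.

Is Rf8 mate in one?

yes

After Rf8: white king on e8; in check: yes, from the black rook on f8.
King squares — d7: attacked by Nb8; e7: attacked by Nc8; f7: attacked by Kg7; d8: attacked by Rf8; f8: attacked by Kg7.
White has no legal moves → checkmate.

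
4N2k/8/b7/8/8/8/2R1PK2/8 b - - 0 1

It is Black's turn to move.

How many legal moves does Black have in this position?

8

Black to move; king on h8.
In check: no.
Legal moves: Kg8, Kh7, Bc8, Bb7, Bb5, Bc4, Bd3, Bxe2.
Count: 8.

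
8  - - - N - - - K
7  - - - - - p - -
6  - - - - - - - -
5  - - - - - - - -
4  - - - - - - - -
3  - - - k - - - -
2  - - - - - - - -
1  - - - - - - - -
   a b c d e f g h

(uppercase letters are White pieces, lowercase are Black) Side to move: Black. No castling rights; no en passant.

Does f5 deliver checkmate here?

After f5: white king on h8; in check: no.
White is not in check, so this cannot be checkmate.

no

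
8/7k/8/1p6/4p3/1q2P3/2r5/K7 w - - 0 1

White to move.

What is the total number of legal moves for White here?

0

White to move; king on a1.
In check: no.
Legal moves: none.
Count: 0.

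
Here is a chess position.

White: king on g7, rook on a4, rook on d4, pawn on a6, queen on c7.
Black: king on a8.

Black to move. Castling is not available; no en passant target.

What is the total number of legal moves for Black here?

0

Black to move; king on a8.
In check: no.
Legal moves: none.
Count: 0.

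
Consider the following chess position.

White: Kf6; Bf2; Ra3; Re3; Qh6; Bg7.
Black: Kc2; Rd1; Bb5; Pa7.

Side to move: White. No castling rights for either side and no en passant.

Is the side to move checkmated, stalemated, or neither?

neither

White to move; white king on f6.
In check: no.
Legal moves for White include: Bh8, Bf8, Qh8, Qh7+, Qg6+, Qh5, Qg5, Qh4, Qf4, Qh3, Qh2, Qh1, Kf7, Ke7, Kg6, Ke6, Kg5, Kf5, ... (list truncated; more exist).
White has legal moves and is not in check → neither.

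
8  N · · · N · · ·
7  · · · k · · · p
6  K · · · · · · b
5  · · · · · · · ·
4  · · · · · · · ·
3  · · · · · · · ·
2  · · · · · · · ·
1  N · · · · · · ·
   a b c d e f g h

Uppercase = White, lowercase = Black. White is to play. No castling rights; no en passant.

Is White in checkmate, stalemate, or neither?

neither

White to move; white king on a6.
In check: no.
Legal moves for White: Ng7, Nec7, Nf6+, Nd6, Nac7, Nb6+, Kb7, Ka7, Kb6, Kb5, Ka5, Nb3, Nc2.
White has 13 legal moves and is not in check → neither.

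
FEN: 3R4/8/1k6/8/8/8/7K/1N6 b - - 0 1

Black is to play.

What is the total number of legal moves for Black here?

Black to move; king on b6.
In check: no.
Legal moves: Kc7, Kb7, Ka7, Kc6, Ka6, Kc5, Kb5, Ka5.
Count: 8.

8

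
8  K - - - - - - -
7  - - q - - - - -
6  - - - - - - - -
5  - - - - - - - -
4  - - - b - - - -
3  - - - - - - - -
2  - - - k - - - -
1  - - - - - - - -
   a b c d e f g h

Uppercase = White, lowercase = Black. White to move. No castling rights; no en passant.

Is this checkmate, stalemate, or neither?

stalemate

White to move; white king on a8.
In check: no.
King squares — a7: attacked by Bd4; b7: attacked by Qc7; b8: attacked by Qc7.
Legal moves for White: none.
Not in check and no legal moves → stalemate.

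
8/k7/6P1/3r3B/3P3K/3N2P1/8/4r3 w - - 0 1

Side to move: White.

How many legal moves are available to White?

16

White to move; king on h4.
In check: no.
Legal moves: Bg4, Bf3, Be2, Bd1, Kg4, Kh3, Ne5, Nc5, Nf4, Nb4, Nf2, Nb2, Nxe1, Nc1, g7, g4.
Count: 16.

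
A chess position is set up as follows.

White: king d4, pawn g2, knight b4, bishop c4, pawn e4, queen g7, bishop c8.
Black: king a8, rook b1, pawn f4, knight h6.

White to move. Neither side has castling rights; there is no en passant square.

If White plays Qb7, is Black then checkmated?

yes

After Qb7: black king on a8; in check: yes, from the white queen on b7.
King squares — a7: attacked by Qb7; b7: attacked by Bc8; b8: attacked by Qb7.
Black has no legal moves → checkmate.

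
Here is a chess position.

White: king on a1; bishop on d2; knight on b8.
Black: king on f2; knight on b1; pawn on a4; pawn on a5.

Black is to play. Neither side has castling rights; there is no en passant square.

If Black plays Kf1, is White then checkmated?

no

After Kf1: white king on a1; in check: no.
White is not in check, so this cannot be checkmate.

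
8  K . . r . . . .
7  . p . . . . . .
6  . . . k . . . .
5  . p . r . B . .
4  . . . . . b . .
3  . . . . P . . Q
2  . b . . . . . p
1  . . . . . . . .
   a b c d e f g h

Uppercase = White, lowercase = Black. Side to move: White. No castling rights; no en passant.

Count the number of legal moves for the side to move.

3

White to move; king on a8.
In check: yes, from the black rook on d8.
Legal moves: Kxb7, Ka7, Bc8.
Count: 3.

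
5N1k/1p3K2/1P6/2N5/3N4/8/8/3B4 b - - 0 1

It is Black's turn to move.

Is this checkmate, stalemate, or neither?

Black to move; black king on h8.
In check: no.
King squares — g7: attacked by Kf7; h7: attacked by Nf8; g8: attacked by Kf7.
Legal moves for Black: none.
Not in check and no legal moves → stalemate.

stalemate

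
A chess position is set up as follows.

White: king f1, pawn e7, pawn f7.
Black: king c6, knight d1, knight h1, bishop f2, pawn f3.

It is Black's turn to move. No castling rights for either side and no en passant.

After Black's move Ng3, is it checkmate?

After Ng3: white king on f1; in check: yes, from the black knight on g3.
King squares — e1: attacked by Bf2; g1: attacked by Bf2; e2: attacked by Pf3; f2: attacked by Nd1; g2: attacked by Pf3.
White has no legal moves → checkmate.

yes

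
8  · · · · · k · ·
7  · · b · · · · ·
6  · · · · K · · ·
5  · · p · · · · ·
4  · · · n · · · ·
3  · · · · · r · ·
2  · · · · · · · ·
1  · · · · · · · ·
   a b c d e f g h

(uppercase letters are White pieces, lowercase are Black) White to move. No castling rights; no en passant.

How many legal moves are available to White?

2

White to move; king on e6.
In check: yes, from the black knight on d4.
Legal moves: Kd7, Kd5.
Count: 2.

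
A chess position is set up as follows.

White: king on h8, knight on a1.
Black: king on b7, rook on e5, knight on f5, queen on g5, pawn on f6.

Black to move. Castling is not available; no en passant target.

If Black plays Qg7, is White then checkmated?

After Qg7: white king on h8; in check: yes, from the black queen on g7.
King squares — g7: attacked by Nf5; h7: attacked by Qg7; g8: attacked by Qg7.
White has no legal moves → checkmate.

yes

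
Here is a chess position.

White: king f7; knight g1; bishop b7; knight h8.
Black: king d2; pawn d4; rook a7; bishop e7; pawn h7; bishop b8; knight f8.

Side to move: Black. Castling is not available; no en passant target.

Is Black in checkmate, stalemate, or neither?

neither

Black to move; black king on d2.
In check: no.
Legal moves for Black include: Nd7, Ng6, Ne6, Bc7, Bbd6, Be5, Bf4, Bg3, Bh2, Bd8, Bf6, Bed6, Bg5, Bc5, Bh4, Bb4, Ba3, Ra8, ... (list truncated; more exist).
Black has legal moves and is not in check → neither.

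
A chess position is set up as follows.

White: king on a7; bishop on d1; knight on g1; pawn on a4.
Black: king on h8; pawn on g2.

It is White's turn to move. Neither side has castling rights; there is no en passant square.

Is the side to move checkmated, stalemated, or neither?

neither

White to move; white king on a7.
In check: no.
Legal moves for White: Kb8, Ka8, Kb7, Kb6, Ka6, Nh3, Nf3, Ne2, Bh5, Bg4, Bf3, Bb3, Be2, Bc2, a5.
White has 15 legal moves and is not in check → neither.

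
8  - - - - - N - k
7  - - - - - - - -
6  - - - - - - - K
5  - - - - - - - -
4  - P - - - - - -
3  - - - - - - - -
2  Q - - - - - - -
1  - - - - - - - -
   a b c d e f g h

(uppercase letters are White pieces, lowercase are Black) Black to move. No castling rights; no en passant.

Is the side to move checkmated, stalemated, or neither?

Black to move; black king on h8.
In check: no.
King squares — g7: attacked by Kh6; h7: attacked by Kh6; g8: attacked by Qa2.
Legal moves for Black: none.
Not in check and no legal moves → stalemate.

stalemate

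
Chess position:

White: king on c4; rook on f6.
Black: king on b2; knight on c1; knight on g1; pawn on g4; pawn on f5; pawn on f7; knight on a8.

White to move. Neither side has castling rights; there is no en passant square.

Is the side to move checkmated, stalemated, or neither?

neither

White to move; white king on c4.
In check: no.
Legal moves for White: Rxf7, Rh6, Rg6, Re6, Rd6, Rc6, Rb6+, Ra6, Rxf5, Kd5, Kc5, Kb5, Kd4, Kb4.
White has 14 legal moves and is not in check → neither.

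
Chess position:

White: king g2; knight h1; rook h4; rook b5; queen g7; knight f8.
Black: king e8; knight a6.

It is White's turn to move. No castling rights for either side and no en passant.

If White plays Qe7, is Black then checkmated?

no

After Qe7: black king on e8; in check: yes, from the white queen on e7.
Black has 1 legal reply: Kxe7.
In check but a legal move exists → not checkmate.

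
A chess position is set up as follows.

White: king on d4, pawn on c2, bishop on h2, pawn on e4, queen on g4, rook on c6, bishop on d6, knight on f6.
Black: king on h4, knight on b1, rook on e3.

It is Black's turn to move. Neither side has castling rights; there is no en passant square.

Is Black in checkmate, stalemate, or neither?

Black to move; black king on h4.
In check: yes, from the white queen on g4.
King squares — g3: attacked by Bh2; h3: attacked by Qg4; g4: attacked by Nf6; g5: attacked by Qg4; h5: attacked by Qg4.
Legal moves for Black: none.
In check with no legal moves → checkmate.

checkmate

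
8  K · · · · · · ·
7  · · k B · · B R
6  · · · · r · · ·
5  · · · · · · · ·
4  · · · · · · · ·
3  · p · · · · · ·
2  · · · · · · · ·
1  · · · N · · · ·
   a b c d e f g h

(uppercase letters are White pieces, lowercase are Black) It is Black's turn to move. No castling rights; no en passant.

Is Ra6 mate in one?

yes

After Ra6: white king on a8; in check: yes, from the black rook on a6.
King squares — a7: attacked by Ra6; b7: attacked by Kc7; b8: attacked by Kc7.
White has no legal moves → checkmate.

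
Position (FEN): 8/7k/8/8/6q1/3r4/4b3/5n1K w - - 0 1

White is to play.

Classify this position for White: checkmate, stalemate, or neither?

stalemate

White to move; white king on h1.
In check: no.
King squares — g1: attacked by Qg4; g2: attacked by Qg4; h2: attacked by Nf1.
Legal moves for White: none.
Not in check and no legal moves → stalemate.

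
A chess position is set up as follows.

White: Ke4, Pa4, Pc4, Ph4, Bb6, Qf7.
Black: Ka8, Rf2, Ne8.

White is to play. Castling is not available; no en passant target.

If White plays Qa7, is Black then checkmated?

After Qa7: black king on a8; in check: yes, from the white queen on a7.
King squares — a7: attacked by Bb6; b7: attacked by Qa7; b8: attacked by Qa7.
Black has no legal moves → checkmate.

yes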